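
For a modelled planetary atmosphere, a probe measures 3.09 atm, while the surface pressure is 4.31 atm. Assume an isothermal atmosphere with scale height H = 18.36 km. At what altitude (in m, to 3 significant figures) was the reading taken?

z ≈ 6110 m

Invert the barometric formula: z = H ln(P₀/P).
P₀/P = 4.31/3.09 = 1.3948; ln(1.3948) = 0.33275.
z = 18360 × 0.33275 = 6109.3 m.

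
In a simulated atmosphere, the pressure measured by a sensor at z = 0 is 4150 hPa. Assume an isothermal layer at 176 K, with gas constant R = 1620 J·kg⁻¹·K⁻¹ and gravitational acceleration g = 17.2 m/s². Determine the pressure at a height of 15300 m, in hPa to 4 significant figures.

P ≈ 1649 hPa

Scale height: H = RT/g = 1620 × 176 / 17.2 = 16577 m.
Barometric formula: P = P₀ exp(−z/H).
z/H = 15300/16577 = 0.92297; exp(−0.92297) = 0.39734.
P = 4150 × 0.39734 = 1649.0 hPa.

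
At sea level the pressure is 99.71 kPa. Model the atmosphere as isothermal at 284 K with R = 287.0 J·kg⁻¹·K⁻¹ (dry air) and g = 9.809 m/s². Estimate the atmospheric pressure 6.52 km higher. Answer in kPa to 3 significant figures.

P ≈ 45.5 kPa

Scale height: H = RT/g = 287.0 × 284 / 9.809 = 8309.5 m.
Barometric formula: P = P₀ exp(−z/H).
z/H = 6520.0/8309.5 = 0.78464; exp(−0.78464) = 0.45628.
P = 99.71 × 0.45628 = 45.496 kPa.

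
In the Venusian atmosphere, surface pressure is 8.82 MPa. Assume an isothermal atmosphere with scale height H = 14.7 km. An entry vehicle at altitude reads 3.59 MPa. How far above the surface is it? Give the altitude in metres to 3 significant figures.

Invert the barometric formula: z = H ln(P₀/P).
P₀/P = 8.82/3.59 = 2.4568; ln(2.4568) = 0.89886.
z = 14700 × 0.89886 = 13213 m.

z ≈ 13200 m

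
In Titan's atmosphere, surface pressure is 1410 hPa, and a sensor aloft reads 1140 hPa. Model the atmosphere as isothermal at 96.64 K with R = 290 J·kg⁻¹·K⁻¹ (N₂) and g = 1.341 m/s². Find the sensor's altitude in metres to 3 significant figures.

Scale height: H = RT/g = 290 × 96.64 / 1.341 = 20899 m.
Invert the barometric formula: z = H ln(P₀/P).
P₀/P = 1410/1140 = 1.2368; ln(1.2368) = 0.21253.
z = 20899 × 0.21253 = 4441.7 m.

z ≈ 4440 m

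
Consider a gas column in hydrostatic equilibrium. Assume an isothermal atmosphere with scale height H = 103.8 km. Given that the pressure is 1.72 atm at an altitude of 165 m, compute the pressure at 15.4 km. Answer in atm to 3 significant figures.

P ≈ 1.49 atm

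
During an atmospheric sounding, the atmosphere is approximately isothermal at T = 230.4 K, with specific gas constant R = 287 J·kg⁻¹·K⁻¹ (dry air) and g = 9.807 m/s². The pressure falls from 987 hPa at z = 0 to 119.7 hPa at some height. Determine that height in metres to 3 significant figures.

Scale height: H = RT/g = 287 × 230.4 / 9.807 = 6742.6 m.
Invert the barometric formula: z = H ln(P₀/P).
P₀/P = 987/119.7 = 8.2456; ln(8.2456) = 2.1097.
z = 6742.6 × 2.1097 = 14225 m.

z ≈ 14200 m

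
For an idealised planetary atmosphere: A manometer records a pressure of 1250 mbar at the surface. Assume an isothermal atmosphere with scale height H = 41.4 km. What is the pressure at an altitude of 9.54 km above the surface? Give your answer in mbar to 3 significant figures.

Barometric formula: P = P₀ exp(−z/H).
z/H = 9540.0/41400 = 0.23043; exp(−0.23043) = 0.79419.
P = 1250 × 0.79419 = 992.74 mbar.

P ≈ 993 mbar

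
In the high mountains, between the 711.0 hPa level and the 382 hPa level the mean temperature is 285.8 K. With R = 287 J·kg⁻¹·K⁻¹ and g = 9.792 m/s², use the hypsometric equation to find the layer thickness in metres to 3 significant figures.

Δz ≈ 5200 m

Hypsometric equation: Δz = (R T̄/g) ln(P₁/P₂).
R T̄/g = 287 × 285.8 / 9.792 = 8376.7 m.
ln(711.0/382) = ln(1.8613) = 0.62128.
Δz = 8376.7 × 0.62128 = 5204.3 m.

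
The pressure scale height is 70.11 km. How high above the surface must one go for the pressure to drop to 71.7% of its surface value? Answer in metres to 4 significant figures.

Set P/P₀ = exp(−z/H) = 0.717, so z = −H ln(0.717).
−ln(0.717) = 0.33268; z = 70110 × 0.33268 = 23324 m.

z ≈ 23320 m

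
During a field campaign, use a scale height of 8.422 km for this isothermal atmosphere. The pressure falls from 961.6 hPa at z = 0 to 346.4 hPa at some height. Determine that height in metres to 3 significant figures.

Invert the barometric formula: z = H ln(P₀/P).
P₀/P = 961.6/346.4 = 2.7760; ln(2.7760) = 1.0210.
z = 8422.0 × 1.0210 = 8598.9 m.

z ≈ 8600 m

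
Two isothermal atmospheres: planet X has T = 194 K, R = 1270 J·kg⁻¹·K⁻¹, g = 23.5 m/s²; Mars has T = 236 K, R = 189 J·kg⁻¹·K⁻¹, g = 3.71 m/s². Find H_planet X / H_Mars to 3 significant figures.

H = RT/g for each body.
H_planet X = 1270 × 194 / 23.5 = 10484 m.
H_Mars = 189 × 236 / 3.71 = 12023 m.
H_planet X/H_Mars = 10484/12023 = 0.87200.

H_planet X/H_Mars ≈ 0.872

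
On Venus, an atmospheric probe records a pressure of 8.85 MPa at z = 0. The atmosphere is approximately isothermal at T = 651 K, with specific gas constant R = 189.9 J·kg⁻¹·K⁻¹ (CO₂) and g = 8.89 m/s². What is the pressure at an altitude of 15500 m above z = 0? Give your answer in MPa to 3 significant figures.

Scale height: H = RT/g = 189.9 × 651 / 8.89 = 13906 m.
Barometric formula: P = P₀ exp(−z/H).
z/H = 15500/13906 = 1.1146; exp(−1.1146) = 0.32805.
P = 8.85 × 0.32805 = 2.9032 MPa.

P ≈ 2.90 MPa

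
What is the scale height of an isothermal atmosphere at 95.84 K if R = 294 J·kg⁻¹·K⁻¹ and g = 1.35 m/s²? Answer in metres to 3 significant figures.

The scale height of an isothermal atmosphere is H = RT/g.
H = 294 × 95.84 / 1.35 = 28177/1.35 = 20872 m.

H ≈ 20900 m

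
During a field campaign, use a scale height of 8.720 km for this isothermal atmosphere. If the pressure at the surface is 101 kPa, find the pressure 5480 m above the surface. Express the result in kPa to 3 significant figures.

P ≈ 53.9 kPa

Barometric formula: P = P₀ exp(−z/H).
z/H = 5480.0/8720.0 = 0.62844; exp(−0.62844) = 0.53342.
P = 101 × 0.53342 = 53.875 kPa.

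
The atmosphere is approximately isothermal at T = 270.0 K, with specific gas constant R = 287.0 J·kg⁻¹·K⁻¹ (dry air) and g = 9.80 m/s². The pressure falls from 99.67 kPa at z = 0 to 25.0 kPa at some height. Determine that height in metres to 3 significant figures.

Scale height: H = RT/g = 287.0 × 270.0 / 9.80 = 7907.1 m.
Invert the barometric formula: z = H ln(P₀/P).
P₀/P = 99.67/25.0 = 3.9868; ln(3.9868) = 1.3830.
z = 7907.1 × 1.3830 = 10936 m.

z ≈ 10900 m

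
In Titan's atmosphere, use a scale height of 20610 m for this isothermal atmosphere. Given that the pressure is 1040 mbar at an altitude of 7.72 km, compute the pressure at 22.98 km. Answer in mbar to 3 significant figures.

P ≈ 496 mbar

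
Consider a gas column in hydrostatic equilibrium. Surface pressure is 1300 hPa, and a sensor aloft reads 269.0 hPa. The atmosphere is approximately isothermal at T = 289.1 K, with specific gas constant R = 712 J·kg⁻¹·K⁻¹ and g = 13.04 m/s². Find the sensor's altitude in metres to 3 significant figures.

z ≈ 24900 m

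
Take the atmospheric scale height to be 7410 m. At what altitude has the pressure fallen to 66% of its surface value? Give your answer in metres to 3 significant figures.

Set P/P₀ = exp(−z/H) = 0.66, so z = −H ln(0.66).
−ln(0.66) = 0.41552; z = 7410.0 × 0.41552 = 3079.0 m.

z ≈ 3080 m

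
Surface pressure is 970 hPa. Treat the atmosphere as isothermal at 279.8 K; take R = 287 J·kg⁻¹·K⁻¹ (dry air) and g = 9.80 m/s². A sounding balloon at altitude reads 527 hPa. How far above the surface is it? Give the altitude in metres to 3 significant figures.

z ≈ 5000 m

Scale height: H = RT/g = 287 × 279.8 / 9.80 = 8194.1 m.
Invert the barometric formula: z = H ln(P₀/P).
P₀/P = 970/527 = 1.8406; ln(1.8406) = 0.61009.
z = 8194.1 × 0.61009 = 4999.1 m.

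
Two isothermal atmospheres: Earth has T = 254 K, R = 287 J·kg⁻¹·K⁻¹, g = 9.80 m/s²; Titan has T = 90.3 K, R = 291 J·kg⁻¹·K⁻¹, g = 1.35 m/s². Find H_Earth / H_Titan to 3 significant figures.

H = RT/g for each body.
H_Earth = 287 × 254 / 9.80 = 7438.6 m.
H_Titan = 291 × 90.3 / 1.35 = 19465 m.
H_Earth/H_Titan = 7438.6/19465 = 0.38215.

H_Earth/H_Titan ≈ 0.382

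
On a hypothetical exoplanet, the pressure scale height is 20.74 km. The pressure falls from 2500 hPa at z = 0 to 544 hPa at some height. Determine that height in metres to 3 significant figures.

z ≈ 31600 m

Invert the barometric formula: z = H ln(P₀/P).
P₀/P = 2500/544 = 4.5956; ln(4.5956) = 1.5251.
z = 20740 × 1.5251 = 31631 m.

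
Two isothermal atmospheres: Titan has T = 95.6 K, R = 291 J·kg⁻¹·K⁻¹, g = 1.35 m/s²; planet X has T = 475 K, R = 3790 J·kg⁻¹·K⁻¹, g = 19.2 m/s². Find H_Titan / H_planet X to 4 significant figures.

H = RT/g for each body.
H_Titan = 291 × 95.6 / 1.35 = 20607 m.
H_planet X = 3790 × 475 / 19.2 = 93763 m.
H_Titan/H_planet X = 20607/93763 = 0.21978.

H_Titan/H_planet X ≈ 0.2198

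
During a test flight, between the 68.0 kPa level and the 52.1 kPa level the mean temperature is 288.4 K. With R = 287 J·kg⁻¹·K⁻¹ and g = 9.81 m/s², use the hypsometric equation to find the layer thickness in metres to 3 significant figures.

Hypsometric equation: Δz = (R T̄/g) ln(P₁/P₂).
R T̄/g = 287 × 288.4 / 9.81 = 8437.4 m.
ln(68.0/52.1) = ln(1.3052) = 0.26636.
Δz = 8437.4 × 0.26636 = 2247.4 m.

Δz ≈ 2250 m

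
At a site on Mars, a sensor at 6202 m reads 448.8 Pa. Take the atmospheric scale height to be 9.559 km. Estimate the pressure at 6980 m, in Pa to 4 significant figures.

P ≈ 413.7 Pa

Between two levels, P₂ = P₁ exp(−Δz/H) with Δz = z₂ − z₁.
Δz = 6980.0 − 6202.0 = 778.00 m; Δz/H = 778.00/9559.0 = 0.081389.
P₂ = 448.8 × exp(−0.081389) = 448.8 × 0.92184 = 413.72 Pa.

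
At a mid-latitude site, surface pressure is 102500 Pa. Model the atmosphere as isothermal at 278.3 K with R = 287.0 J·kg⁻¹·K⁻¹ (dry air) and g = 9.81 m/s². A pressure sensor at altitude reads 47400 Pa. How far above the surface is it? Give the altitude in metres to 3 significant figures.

z ≈ 6280 m

Scale height: H = RT/g = 287.0 × 278.3 / 9.81 = 8141.9 m.
Invert the barometric formula: z = H ln(P₀/P).
P₀/P = 102500/47400 = 2.1624; ln(2.1624) = 0.77122.
z = 8141.9 × 0.77122 = 6279.2 m.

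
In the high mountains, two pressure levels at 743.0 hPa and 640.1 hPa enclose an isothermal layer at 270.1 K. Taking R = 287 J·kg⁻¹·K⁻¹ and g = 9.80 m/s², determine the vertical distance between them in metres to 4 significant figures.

Δz ≈ 1179 m

Hypsometric equation: Δz = (R T̄/g) ln(P₁/P₂).
R T̄/g = 287 × 270.1 / 9.80 = 7910.1 m.
ln(743.0/640.1) = ln(1.1608) = 0.14911.
Δz = 7910.1 × 0.14911 = 1179.5 m.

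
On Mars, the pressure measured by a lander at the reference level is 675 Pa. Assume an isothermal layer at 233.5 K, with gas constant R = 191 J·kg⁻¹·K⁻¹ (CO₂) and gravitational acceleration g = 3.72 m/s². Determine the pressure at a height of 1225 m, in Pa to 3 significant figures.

Scale height: H = RT/g = 191 × 233.5 / 3.72 = 11989 m.
Barometric formula: P = P₀ exp(−z/H).
z/H = 1225.0/11989 = 0.10218; exp(−0.10218) = 0.90287.
P = 675 × 0.90287 = 609.44 Pa.

P ≈ 609 Pa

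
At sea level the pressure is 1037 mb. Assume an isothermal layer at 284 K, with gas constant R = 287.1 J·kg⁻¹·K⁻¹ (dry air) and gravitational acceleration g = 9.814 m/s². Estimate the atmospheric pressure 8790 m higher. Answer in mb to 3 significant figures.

P ≈ 360 mb

Scale height: H = RT/g = 287.1 × 284 / 9.814 = 8308.2 m.
Barometric formula: P = P₀ exp(−z/H).
z/H = 8790.0/8308.2 = 1.0580; exp(−1.0580) = 0.34715.
P = 1037 × 0.34715 = 359.99 mb.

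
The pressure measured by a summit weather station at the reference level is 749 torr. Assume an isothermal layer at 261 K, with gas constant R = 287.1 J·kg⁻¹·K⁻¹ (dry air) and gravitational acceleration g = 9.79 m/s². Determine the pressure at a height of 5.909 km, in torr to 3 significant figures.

P ≈ 346 torr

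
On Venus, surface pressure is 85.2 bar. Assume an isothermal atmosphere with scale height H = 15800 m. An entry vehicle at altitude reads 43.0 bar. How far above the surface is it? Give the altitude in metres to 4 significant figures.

Invert the barometric formula: z = H ln(P₀/P).
P₀/P = 85.2/43.0 = 1.9814; ln(1.9814) = 0.68380.
z = 15800 × 0.68380 = 10804 m.

z ≈ 10800 m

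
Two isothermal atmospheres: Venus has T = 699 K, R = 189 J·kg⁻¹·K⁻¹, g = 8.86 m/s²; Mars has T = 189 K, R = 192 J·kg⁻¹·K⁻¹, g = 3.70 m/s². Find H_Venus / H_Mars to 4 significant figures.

H = RT/g for each body.
H_Venus = 189 × 699 / 8.86 = 14911 m.
H_Mars = 192 × 189 / 3.70 = 9807.6 m.
H_Venus/H_Mars = 14911/9807.6 = 1.5204.

H_Venus/H_Mars ≈ 1.520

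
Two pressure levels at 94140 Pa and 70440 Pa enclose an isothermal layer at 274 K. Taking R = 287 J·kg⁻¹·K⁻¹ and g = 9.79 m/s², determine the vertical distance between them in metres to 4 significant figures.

Hypsometric equation: Δz = (R T̄/g) ln(P₁/P₂).
R T̄/g = 287 × 274 / 9.79 = 8032.5 m.
ln(94140/70440) = ln(1.3365) = 0.29005.
Δz = 8032.5 × 0.29005 = 2329.8 m.

Δz ≈ 2330 m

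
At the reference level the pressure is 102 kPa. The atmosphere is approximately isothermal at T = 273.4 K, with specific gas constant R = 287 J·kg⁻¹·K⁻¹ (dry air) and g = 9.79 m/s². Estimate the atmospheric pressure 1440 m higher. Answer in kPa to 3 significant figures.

Scale height: H = RT/g = 287 × 273.4 / 9.79 = 8014.9 m.
Barometric formula: P = P₀ exp(−z/H).
z/H = 1440.0/8014.9 = 0.17967; exp(−0.17967) = 0.83555.
P = 102 × 0.83555 = 85.226 kPa.

P ≈ 85.2 kPa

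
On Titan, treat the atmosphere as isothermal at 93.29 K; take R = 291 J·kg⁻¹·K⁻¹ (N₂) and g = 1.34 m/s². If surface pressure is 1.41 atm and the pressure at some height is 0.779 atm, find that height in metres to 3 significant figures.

z ≈ 12000 m

Scale height: H = RT/g = 291 × 93.29 / 1.34 = 20259 m.
Invert the barometric formula: z = H ln(P₀/P).
P₀/P = 1.41/0.779 = 1.8100; ln(1.8100) = 0.59333.
z = 20259 × 0.59333 = 12020 m.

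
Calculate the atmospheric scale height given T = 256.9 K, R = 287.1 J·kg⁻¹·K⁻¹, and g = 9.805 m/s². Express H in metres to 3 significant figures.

H ≈ 7520 m

The scale height of an isothermal atmosphere is H = RT/g.
H = 287.1 × 256.9 / 9.805 = 73756/9.805 = 7522.3 m.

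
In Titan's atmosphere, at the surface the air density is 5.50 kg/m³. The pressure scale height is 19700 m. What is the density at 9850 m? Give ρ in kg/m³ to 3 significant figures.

ρ ≈ 3.34 kg/m³

In an isothermal atmosphere, density decays like pressure: ρ = ρ₀ exp(−z/H).
z/H = 9850.0/19700 = 0.50000; exp(−0.50000) = 0.60653.
ρ = 5.50 × 0.60653 = 3.3359 kg/m³.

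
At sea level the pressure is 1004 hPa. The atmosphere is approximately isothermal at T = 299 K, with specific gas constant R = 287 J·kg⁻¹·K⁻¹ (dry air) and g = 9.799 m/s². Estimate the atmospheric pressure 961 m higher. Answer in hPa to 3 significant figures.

Scale height: H = RT/g = 287 × 299 / 9.799 = 8757.3 m.
Barometric formula: P = P₀ exp(−z/H).
z/H = 961.00/8757.3 = 0.10974; exp(−0.10974) = 0.89607.
P = 1004 × 0.89607 = 899.65 hPa.

P ≈ 900 hPa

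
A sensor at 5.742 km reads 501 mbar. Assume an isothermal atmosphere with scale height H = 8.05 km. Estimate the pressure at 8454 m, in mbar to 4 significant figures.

P ≈ 357.7 mbar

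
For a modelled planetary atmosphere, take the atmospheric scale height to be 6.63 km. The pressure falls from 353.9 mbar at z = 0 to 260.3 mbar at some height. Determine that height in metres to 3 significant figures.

z ≈ 2040 m

Invert the barometric formula: z = H ln(P₀/P).
P₀/P = 353.9/260.3 = 1.3596; ln(1.3596) = 0.30719.
z = 6630.0 × 0.30719 = 2036.7 m.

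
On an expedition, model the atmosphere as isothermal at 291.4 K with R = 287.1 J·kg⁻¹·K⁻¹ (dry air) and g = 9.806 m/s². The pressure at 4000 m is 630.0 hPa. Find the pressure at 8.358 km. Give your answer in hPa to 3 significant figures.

P ≈ 378 hPa

Scale height: H = RT/g = 287.1 × 291.4 / 9.806 = 8531.6 m.
Between two levels, P₂ = P₁ exp(−Δz/H) with Δz = z₂ − z₁.
Δz = 8358.0 − 4000.0 = 4358.0 m; Δz/H = 4358.0/8531.6 = 0.51081.
P₂ = 630.0 × exp(−0.51081) = 630.0 × 0.60001 = 378.01 hPa.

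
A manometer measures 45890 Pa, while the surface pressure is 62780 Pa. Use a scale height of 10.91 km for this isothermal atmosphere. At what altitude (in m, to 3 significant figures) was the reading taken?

Invert the barometric formula: z = H ln(P₀/P).
P₀/P = 62780/45890 = 1.3681; ln(1.3681) = 0.31342.
z = 10910 × 0.31342 = 3419.4 m.

z ≈ 3420 m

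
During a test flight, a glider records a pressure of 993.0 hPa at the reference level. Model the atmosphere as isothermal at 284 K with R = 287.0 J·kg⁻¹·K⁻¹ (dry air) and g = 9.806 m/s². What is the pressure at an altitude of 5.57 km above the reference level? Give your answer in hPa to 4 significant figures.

Scale height: H = RT/g = 287.0 × 284 / 9.806 = 8312.1 m.
Barometric formula: P = P₀ exp(−z/H).
z/H = 5570.0/8312.1 = 0.67011; exp(−0.67011) = 0.51165.
P = 993.0 × 0.51165 = 508.07 hPa.

P ≈ 508.1 hPa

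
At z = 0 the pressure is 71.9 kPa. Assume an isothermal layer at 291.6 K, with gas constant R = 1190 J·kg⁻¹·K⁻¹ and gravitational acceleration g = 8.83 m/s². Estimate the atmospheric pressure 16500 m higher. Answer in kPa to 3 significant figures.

Scale height: H = RT/g = 1190 × 291.6 / 8.83 = 39298 m.
Barometric formula: P = P₀ exp(−z/H).
z/H = 16500/39298 = 0.41987; exp(−0.41987) = 0.65713.
P = 71.9 × 0.65713 = 47.248 kPa.

P ≈ 47.2 kPa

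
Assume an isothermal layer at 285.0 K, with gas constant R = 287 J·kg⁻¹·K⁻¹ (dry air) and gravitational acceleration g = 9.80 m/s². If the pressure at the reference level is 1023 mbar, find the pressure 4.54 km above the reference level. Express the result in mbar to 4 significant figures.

Scale height: H = RT/g = 287 × 285.0 / 9.80 = 8346.4 m.
Barometric formula: P = P₀ exp(−z/H).
z/H = 4540.0/8346.4 = 0.54395; exp(−0.54395) = 0.58045.
P = 1023 × 0.58045 = 593.80 mbar.

P ≈ 593.8 mbar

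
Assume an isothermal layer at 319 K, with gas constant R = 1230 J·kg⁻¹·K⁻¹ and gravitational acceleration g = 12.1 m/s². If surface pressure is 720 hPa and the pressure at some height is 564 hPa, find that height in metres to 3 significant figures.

Scale height: H = RT/g = 1230 × 319 / 12.1 = 32427 m.
Invert the barometric formula: z = H ln(P₀/P).
P₀/P = 720/564 = 1.2766; ln(1.2766) = 0.24420.
z = 32427 × 0.24420 = 7918.7 m.

z ≈ 7920 m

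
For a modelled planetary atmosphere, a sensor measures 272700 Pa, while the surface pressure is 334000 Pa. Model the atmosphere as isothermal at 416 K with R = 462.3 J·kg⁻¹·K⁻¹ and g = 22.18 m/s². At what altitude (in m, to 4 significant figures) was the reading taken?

Scale height: H = RT/g = 462.3 × 416 / 22.18 = 8670.7 m.
Invert the barometric formula: z = H ln(P₀/P).
P₀/P = 334000/272700 = 1.2248; ln(1.2248) = 0.20278.
z = 8670.7 × 0.20278 = 1758.2 m.

z ≈ 1758 m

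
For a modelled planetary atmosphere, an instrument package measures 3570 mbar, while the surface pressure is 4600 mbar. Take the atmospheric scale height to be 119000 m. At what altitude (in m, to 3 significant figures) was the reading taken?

z ≈ 30200 m

Invert the barometric formula: z = H ln(P₀/P).
P₀/P = 4600/3570 = 1.2885; ln(1.2885) = 0.25348.
z = 119000 × 0.25348 = 30164 m.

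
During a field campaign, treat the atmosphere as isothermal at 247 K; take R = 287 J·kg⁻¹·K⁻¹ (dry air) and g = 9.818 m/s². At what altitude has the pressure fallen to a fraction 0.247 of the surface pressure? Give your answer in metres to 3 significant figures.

z ≈ 10100 m

Scale height: H = RT/g = 287 × 247 / 9.818 = 7220.3 m.
Set P/P₀ = exp(−z/H) = 0.247, so z = −H ln(0.247).
−ln(0.247) = 1.3984; z = 7220.3 × 1.3984 = 10097 m.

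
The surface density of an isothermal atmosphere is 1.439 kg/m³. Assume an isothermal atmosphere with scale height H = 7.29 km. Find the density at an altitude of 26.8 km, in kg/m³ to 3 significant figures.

ρ ≈ 0.0364 kg/m³

In an isothermal atmosphere, density decays like pressure: ρ = ρ₀ exp(−z/H).
z/H = 26800/7290.0 = 3.6763; exp(−3.6763) = 0.025316.
ρ = 1.439 × 0.025316 = 0.036430 kg/m³.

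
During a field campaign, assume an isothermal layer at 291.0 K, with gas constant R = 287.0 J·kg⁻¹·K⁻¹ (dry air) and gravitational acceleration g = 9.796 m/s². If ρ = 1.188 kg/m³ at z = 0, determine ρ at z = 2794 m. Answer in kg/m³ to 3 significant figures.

ρ ≈ 0.856 kg/m³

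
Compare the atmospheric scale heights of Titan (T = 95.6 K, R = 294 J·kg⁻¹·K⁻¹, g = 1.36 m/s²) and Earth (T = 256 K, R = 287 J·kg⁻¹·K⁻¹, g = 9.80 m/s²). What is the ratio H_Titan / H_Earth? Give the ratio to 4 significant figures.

H_Titan/H_Earth ≈ 2.757

H = RT/g for each body.
H_Titan = 294 × 95.6 / 1.36 = 20666 m.
H_Earth = 287 × 256 / 9.80 = 7497.1 m.
H_Titan/H_Earth = 20666/7497.1 = 2.7565.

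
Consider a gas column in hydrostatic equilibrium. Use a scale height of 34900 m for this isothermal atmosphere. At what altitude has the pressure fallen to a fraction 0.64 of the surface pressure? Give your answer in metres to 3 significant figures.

Set P/P₀ = exp(−z/H) = 0.64, so z = −H ln(0.64).
−ln(0.64) = 0.44629; z = 34900 × 0.44629 = 15576 m.

z ≈ 15600 m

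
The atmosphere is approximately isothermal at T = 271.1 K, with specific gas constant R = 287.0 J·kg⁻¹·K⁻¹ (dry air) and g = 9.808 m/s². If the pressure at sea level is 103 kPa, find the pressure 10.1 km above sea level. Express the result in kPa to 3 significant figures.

P ≈ 28.8 kPa

Scale height: H = RT/g = 287.0 × 271.1 / 9.808 = 7932.9 m.
Barometric formula: P = P₀ exp(−z/H).
z/H = 10100/7932.9 = 1.2732; exp(−1.2732) = 0.27993.
P = 103 × 0.27993 = 28.833 kPa.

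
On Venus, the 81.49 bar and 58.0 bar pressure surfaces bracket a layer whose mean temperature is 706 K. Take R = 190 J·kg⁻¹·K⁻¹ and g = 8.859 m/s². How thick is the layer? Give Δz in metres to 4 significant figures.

Hypsometric equation: Δz = (R T̄/g) ln(P₁/P₂).
R T̄/g = 190 × 706 / 8.859 = 15142 m.
ln(81.49/58.0) = ln(1.4050) = 0.34004.
Δz = 15142 × 0.34004 = 5148.9 m.

Δz ≈ 5149 m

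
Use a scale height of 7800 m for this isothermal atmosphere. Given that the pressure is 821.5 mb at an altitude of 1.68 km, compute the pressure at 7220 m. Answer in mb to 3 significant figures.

Between two levels, P₂ = P₁ exp(−Δz/H) with Δz = z₂ − z₁.
Δz = 7220.0 − 1680.0 = 5540.0 m; Δz/H = 5540.0/7800.0 = 0.71026.
P₂ = 821.5 × exp(−0.71026) = 821.5 × 0.49152 = 403.78 mb.

P ≈ 404 mb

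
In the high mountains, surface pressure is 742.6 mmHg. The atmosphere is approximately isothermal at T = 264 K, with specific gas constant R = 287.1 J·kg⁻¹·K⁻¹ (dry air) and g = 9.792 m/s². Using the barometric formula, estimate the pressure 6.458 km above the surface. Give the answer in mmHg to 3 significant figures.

Scale height: H = RT/g = 287.1 × 264 / 9.792 = 7740.4 m.
Barometric formula: P = P₀ exp(−z/H).
z/H = 6458.0/7740.4 = 0.83432; exp(−0.83432) = 0.43417.
P = 742.6 × 0.43417 = 322.41 mmHg.

P ≈ 322 mmHg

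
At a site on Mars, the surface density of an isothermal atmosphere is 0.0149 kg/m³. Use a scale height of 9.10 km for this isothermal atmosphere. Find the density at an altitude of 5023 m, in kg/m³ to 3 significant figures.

In an isothermal atmosphere, density decays like pressure: ρ = ρ₀ exp(−z/H).
z/H = 5023.0/9100.0 = 0.55198; exp(−0.55198) = 0.57581.
ρ = 0.0149 × 0.57581 = 0.0085796 kg/m³.

ρ ≈ 0.00858 kg/m³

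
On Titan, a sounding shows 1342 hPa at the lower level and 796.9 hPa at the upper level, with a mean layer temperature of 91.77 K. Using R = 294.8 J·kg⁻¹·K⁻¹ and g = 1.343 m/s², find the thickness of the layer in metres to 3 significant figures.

Hypsometric equation: Δz = (R T̄/g) ln(P₁/P₂).
R T̄/g = 294.8 × 91.77 / 1.343 = 20144 m.
ln(1342/796.9) = ln(1.6840) = 0.52117.
Δz = 20144 × 0.52117 = 10498 m.

Δz ≈ 10500 m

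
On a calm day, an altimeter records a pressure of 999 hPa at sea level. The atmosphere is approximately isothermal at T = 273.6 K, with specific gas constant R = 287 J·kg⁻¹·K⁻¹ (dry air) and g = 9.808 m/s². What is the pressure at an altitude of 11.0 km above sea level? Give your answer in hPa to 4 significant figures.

P ≈ 252.8 hPa

Scale height: H = RT/g = 287 × 273.6 / 9.808 = 8006.0 m.
Barometric formula: P = P₀ exp(−z/H).
z/H = 11000/8006.0 = 1.3740; exp(−1.3740) = 0.25309.
P = 999 × 0.25309 = 252.84 hPa.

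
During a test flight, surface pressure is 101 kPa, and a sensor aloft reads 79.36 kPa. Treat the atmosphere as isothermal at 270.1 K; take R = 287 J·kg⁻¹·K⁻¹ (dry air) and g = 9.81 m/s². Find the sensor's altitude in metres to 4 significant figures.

Scale height: H = RT/g = 287 × 270.1 / 9.81 = 7902.0 m.
Invert the barometric formula: z = H ln(P₀/P).
P₀/P = 101/79.36 = 1.2727; ln(1.2727) = 0.24114.
z = 7902.0 × 0.24114 = 1905.5 m.

z ≈ 1905 m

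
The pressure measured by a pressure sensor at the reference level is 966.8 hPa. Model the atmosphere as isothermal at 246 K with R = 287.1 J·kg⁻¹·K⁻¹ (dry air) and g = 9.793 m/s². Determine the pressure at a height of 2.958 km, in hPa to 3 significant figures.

P ≈ 642 hPa

Scale height: H = RT/g = 287.1 × 246 / 9.793 = 7211.9 m.
Barometric formula: P = P₀ exp(−z/H).
z/H = 2958.0/7211.9 = 0.41016; exp(−0.41016) = 0.66354.
P = 966.8 × 0.66354 = 641.51 hPa.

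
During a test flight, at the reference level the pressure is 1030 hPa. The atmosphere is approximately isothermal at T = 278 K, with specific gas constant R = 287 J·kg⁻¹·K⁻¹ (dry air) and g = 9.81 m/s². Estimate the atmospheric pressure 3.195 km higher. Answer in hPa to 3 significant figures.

Scale height: H = RT/g = 287 × 278 / 9.81 = 8133.1 m.
Barometric formula: P = P₀ exp(−z/H).
z/H = 3195.0/8133.1 = 0.39284; exp(−0.39284) = 0.67514.
P = 1030 × 0.67514 = 695.39 hPa.

P ≈ 695 hPa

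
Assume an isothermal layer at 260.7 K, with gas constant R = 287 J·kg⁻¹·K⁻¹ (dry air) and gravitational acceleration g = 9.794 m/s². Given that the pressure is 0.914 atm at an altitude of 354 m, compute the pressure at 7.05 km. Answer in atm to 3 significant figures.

P ≈ 0.380 atm

Scale height: H = RT/g = 287 × 260.7 / 9.794 = 7639.5 m.
Between two levels, P₂ = P₁ exp(−Δz/H) with Δz = z₂ − z₁.
Δz = 7050.0 − 354.00 = 6696.0 m; Δz/H = 6696.0/7639.5 = 0.87650.
P₂ = 0.914 × exp(−0.87650) = 0.914 × 0.41624 = 0.38044 atm.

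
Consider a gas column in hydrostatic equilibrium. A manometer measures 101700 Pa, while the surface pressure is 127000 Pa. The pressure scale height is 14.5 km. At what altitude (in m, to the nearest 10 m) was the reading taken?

z ≈ 3220 m

Invert the barometric formula: z = H ln(P₀/P).
P₀/P = 127000/101700 = 1.2488; ln(1.2488) = 0.22218.
z = 14500 × 0.22218 = 3221.6 m.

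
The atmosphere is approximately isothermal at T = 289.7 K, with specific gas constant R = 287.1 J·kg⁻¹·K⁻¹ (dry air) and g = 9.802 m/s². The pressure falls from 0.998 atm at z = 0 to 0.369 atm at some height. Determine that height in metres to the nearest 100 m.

z ≈ 8400 m

Scale height: H = RT/g = 287.1 × 289.7 / 9.802 = 8485.3 m.
Invert the barometric formula: z = H ln(P₀/P).
P₀/P = 0.998/0.369 = 2.7046; ln(2.7046) = 0.99495.
z = 8485.3 × 0.99495 = 8442.4 m.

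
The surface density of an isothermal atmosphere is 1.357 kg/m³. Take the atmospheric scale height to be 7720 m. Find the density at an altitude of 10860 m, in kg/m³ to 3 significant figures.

In an isothermal atmosphere, density decays like pressure: ρ = ρ₀ exp(−z/H).
z/H = 10860/7720.0 = 1.4067; exp(−1.4067) = 0.24495.
ρ = 1.357 × 0.24495 = 0.33240 kg/m³.

ρ ≈ 0.332 kg/m³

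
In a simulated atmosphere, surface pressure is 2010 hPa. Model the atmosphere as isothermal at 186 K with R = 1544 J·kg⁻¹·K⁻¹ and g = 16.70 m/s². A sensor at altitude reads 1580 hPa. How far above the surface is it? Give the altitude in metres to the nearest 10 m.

Scale height: H = RT/g = 1544 × 186 / 16.70 = 17197 m.
Invert the barometric formula: z = H ln(P₀/P).
P₀/P = 2010/1580 = 1.2722; ln(1.2722) = 0.24075.
z = 17197 × 0.24075 = 4140.2 m.

z ≈ 4140 m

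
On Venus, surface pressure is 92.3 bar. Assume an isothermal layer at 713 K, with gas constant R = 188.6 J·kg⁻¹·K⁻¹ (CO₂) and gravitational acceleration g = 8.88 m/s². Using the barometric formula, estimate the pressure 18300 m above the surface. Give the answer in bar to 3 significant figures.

P ≈ 27.6 bar

Scale height: H = RT/g = 188.6 × 713 / 8.88 = 15143 m.
Barometric formula: P = P₀ exp(−z/H).
z/H = 18300/15143 = 1.2085; exp(−1.2085) = 0.29864.
P = 92.3 × 0.29864 = 27.564 bar.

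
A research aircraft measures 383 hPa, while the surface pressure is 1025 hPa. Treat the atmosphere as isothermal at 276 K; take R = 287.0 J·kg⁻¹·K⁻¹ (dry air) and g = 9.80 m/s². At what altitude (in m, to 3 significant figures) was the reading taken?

z ≈ 7960 m

Scale height: H = RT/g = 287.0 × 276 / 9.80 = 8082.9 m.
Invert the barometric formula: z = H ln(P₀/P).
P₀/P = 1025/383 = 2.6762; ln(2.6762) = 0.98440.
z = 8082.9 × 0.98440 = 7956.8 m.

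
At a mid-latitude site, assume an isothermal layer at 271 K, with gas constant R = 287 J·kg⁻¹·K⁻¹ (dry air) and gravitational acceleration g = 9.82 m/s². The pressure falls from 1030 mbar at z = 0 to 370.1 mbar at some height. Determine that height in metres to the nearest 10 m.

Scale height: H = RT/g = 287 × 271 / 9.82 = 7920.3 m.
Invert the barometric formula: z = H ln(P₀/P).
P₀/P = 1030/370.1 = 2.7830; ln(2.7830) = 1.0235.
z = 7920.3 × 1.0235 = 8106.4 m.

z ≈ 8110 m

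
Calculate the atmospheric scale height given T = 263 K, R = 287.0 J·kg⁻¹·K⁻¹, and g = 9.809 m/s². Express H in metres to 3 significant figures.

The scale height of an isothermal atmosphere is H = RT/g.
H = 287.0 × 263 / 9.809 = 75481/9.809 = 7695.1 m.

H ≈ 7700 m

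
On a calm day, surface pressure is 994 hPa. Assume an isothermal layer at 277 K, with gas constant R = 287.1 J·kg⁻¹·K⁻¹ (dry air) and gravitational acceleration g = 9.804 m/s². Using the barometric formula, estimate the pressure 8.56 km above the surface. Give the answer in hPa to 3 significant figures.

Scale height: H = RT/g = 287.1 × 277 / 9.804 = 8111.7 m.
Barometric formula: P = P₀ exp(−z/H).
z/H = 8560.0/8111.7 = 1.0553; exp(−1.0553) = 0.34809.
P = 994 × 0.34809 = 346.00 hPa.

P ≈ 346 hPa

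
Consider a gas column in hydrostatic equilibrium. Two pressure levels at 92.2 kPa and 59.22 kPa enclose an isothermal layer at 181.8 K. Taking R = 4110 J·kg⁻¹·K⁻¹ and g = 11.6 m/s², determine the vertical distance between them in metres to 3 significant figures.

Hypsometric equation: Δz = (R T̄/g) ln(P₁/P₂).
R T̄/g = 4110 × 181.8 / 11.6 = 64414 m.
ln(92.2/59.22) = ln(1.5569) = 0.44270.
Δz = 64414 × 0.44270 = 28516 m.

Δz ≈ 28500 m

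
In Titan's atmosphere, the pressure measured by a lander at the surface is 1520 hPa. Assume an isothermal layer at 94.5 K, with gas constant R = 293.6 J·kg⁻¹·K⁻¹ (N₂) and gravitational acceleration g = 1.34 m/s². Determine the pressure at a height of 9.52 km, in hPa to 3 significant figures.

P ≈ 960 hPa

Scale height: H = RT/g = 293.6 × 94.5 / 1.34 = 20705 m.
Barometric formula: P = P₀ exp(−z/H).
z/H = 9520.0/20705 = 0.45979; exp(−0.45979) = 0.63142.
P = 1520 × 0.63142 = 959.76 hPa.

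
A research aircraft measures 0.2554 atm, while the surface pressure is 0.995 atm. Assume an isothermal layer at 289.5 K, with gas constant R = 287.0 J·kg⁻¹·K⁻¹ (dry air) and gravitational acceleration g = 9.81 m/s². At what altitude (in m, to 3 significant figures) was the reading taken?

z ≈ 11500 m

Scale height: H = RT/g = 287.0 × 289.5 / 9.81 = 8469.6 m.
Invert the barometric formula: z = H ln(P₀/P).
P₀/P = 0.995/0.2554 = 3.8958; ln(3.8958) = 1.3599.
z = 8469.6 × 1.3599 = 11518 m.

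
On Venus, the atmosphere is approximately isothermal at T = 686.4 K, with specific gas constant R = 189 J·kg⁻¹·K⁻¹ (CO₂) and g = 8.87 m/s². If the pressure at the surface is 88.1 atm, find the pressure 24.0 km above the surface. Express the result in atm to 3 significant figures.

P ≈ 17.1 atm

Scale height: H = RT/g = 189 × 686.4 / 8.87 = 14626 m.
Barometric formula: P = P₀ exp(−z/H).
z/H = 24000/14626 = 1.6409; exp(−1.6409) = 0.19381.
P = 88.1 × 0.19381 = 17.075 atm.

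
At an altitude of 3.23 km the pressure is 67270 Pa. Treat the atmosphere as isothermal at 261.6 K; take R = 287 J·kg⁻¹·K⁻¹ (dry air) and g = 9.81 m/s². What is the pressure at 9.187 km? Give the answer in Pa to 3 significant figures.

Scale height: H = RT/g = 287 × 261.6 / 9.81 = 7653.3 m.
Between two levels, P₂ = P₁ exp(−Δz/H) with Δz = z₂ − z₁.
Δz = 9187.0 − 3230.0 = 5957.0 m; Δz/H = 5957.0/7653.3 = 0.77836.
P₂ = 67270 × exp(−0.77836) = 67270 × 0.45916 = 30888 Pa.

P ≈ 30900 Pa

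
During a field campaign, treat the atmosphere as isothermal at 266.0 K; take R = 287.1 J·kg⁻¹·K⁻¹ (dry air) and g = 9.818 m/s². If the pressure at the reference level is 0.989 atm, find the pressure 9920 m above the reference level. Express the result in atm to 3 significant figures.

P ≈ 0.276 atm

Scale height: H = RT/g = 287.1 × 266.0 / 9.818 = 7778.4 m.
Barometric formula: P = P₀ exp(−z/H).
z/H = 9920.0/7778.4 = 1.2753; exp(−1.2753) = 0.27935.
P = 0.989 × 0.27935 = 0.27628 atm.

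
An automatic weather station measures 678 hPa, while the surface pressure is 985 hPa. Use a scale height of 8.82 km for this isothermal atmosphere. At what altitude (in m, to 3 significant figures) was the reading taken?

Invert the barometric formula: z = H ln(P₀/P).
P₀/P = 985/678 = 1.4528; ln(1.4528) = 0.37349.
z = 8820.0 × 0.37349 = 3294.2 m.

z ≈ 3290 m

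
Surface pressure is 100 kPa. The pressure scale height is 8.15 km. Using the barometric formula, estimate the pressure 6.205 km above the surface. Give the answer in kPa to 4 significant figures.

Barometric formula: P = P₀ exp(−z/H).
z/H = 6205.0/8150.0 = 0.76135; exp(−0.76135) = 0.46704.
P = 100 × 0.46704 = 46.704 kPa.

P ≈ 46.70 kPa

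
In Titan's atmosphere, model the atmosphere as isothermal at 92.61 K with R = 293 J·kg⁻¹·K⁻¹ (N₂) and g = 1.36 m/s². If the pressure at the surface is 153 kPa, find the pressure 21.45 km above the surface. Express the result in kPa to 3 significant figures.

P ≈ 52.2 kPa

Scale height: H = RT/g = 293 × 92.61 / 1.36 = 19952 m.
Barometric formula: P = P₀ exp(−z/H).
z/H = 21450/19952 = 1.0751; exp(−1.0751) = 0.34126.
P = 153 × 0.34126 = 52.213 kPa.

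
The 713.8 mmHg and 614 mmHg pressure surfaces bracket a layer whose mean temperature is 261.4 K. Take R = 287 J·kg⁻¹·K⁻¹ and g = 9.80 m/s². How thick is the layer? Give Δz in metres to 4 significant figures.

Δz ≈ 1153 m

Hypsometric equation: Δz = (R T̄/g) ln(P₁/P₂).
R T̄/g = 287 × 261.4 / 9.80 = 7655.3 m.
ln(713.8/614) = ln(1.1625) = 0.15057.
Δz = 7655.3 × 0.15057 = 1152.7 m.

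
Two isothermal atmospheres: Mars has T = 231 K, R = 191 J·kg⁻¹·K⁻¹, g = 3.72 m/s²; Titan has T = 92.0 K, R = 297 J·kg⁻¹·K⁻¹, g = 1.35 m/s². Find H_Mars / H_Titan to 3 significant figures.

H = RT/g for each body.
H_Mars = 191 × 231 / 3.72 = 11860 m.
H_Titan = 297 × 92.0 / 1.35 = 20240 m.
H_Mars/H_Titan = 11860/20240 = 0.58597.

H_Mars/H_Titan ≈ 0.586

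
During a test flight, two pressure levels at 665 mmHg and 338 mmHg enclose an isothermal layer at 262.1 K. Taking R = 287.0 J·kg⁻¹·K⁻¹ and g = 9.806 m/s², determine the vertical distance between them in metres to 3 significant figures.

Δz ≈ 5190 m

Hypsometric equation: Δz = (R T̄/g) ln(P₁/P₂).
R T̄/g = 287.0 × 262.1 / 9.806 = 7671.1 m.
ln(665/338) = ln(1.9675) = 0.67676.
Δz = 7671.1 × 0.67676 = 5191.5 m.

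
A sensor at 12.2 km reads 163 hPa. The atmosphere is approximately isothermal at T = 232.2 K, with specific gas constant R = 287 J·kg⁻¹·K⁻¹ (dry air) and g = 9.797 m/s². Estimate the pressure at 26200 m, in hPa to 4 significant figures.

Scale height: H = RT/g = 287 × 232.2 / 9.797 = 6802.2 m.
Between two levels, P₂ = P₁ exp(−Δz/H) with Δz = z₂ − z₁.
Δz = 26200 − 12200 = 14000 m; Δz/H = 14000/6802.2 = 2.0582.
P₂ = 163 × exp(−2.0582) = 163 × 0.12768 = 20.812 hPa.

P ≈ 20.81 hPa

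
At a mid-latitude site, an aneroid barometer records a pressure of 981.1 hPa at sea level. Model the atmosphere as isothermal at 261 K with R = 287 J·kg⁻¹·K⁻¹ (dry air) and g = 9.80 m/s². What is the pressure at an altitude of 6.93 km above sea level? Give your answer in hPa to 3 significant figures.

P ≈ 396 hPa

Scale height: H = RT/g = 287 × 261 / 9.80 = 7643.6 m.
Barometric formula: P = P₀ exp(−z/H).
z/H = 6930.0/7643.6 = 0.90664; exp(−0.90664) = 0.40388.
P = 981.1 × 0.40388 = 396.25 hPa.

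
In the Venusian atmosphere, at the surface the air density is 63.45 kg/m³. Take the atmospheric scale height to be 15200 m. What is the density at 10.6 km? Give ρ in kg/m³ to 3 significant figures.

ρ ≈ 31.6 kg/m³

In an isothermal atmosphere, density decays like pressure: ρ = ρ₀ exp(−z/H).
z/H = 10600/15200 = 0.69737; exp(−0.69737) = 0.49789.
ρ = 63.45 × 0.49789 = 31.591 kg/m³.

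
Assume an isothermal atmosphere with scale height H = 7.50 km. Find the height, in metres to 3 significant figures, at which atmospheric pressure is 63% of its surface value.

Set P/P₀ = exp(−z/H) = 0.63, so z = −H ln(0.63).
−ln(0.63) = 0.46204; z = 7500.0 × 0.46204 = 3465.3 m.

z ≈ 3470 m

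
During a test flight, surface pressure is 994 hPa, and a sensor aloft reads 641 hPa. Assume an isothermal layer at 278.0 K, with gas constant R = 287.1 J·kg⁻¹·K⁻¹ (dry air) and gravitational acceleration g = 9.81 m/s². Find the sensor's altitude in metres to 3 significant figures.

Scale height: H = RT/g = 287.1 × 278.0 / 9.81 = 8136.0 m.
Invert the barometric formula: z = H ln(P₀/P).
P₀/P = 994/641 = 1.5507; ln(1.5507) = 0.43871.
z = 8136.0 × 0.43871 = 3569.3 m.

z ≈ 3570 m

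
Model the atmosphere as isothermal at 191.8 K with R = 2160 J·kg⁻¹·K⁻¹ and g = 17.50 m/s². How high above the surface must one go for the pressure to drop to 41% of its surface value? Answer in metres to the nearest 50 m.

z ≈ 21100 m

Scale height: H = RT/g = 2160 × 191.8 / 17.50 = 23674 m.
Set P/P₀ = exp(−z/H) = 0.41, so z = −H ln(0.41).
−ln(0.41) = 0.89160; z = 23674 × 0.89160 = 21108 m.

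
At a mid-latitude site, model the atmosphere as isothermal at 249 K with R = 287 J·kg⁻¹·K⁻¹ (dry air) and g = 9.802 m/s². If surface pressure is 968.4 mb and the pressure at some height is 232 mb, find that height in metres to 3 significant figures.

Scale height: H = RT/g = 287 × 249 / 9.802 = 7290.7 m.
Invert the barometric formula: z = H ln(P₀/P).
P₀/P = 968.4/232 = 4.1741; ln(4.1741) = 1.4289.
z = 7290.7 × 1.4289 = 10418 m.

z ≈ 10400 m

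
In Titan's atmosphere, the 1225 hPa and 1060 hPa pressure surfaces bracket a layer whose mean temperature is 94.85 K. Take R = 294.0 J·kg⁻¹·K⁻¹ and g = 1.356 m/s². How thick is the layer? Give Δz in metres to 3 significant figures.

Hypsometric equation: Δz = (R T̄/g) ln(P₁/P₂).
R T̄/g = 294.0 × 94.85 / 1.356 = 20565 m.
ln(1225/1060) = ln(1.1557) = 0.14471.
Δz = 20565 × 0.14471 = 2976.0 m.

Δz ≈ 2980 m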